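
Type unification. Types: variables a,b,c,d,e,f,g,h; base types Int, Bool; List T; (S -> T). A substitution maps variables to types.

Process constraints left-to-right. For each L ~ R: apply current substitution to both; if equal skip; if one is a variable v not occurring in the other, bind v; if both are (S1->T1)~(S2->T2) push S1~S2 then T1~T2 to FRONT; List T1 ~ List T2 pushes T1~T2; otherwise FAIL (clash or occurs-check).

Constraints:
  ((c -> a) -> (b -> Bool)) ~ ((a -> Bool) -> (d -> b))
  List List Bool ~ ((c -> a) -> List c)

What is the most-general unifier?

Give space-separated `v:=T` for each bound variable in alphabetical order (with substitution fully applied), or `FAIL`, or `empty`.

Answer: FAIL

Derivation:
step 1: unify ((c -> a) -> (b -> Bool)) ~ ((a -> Bool) -> (d -> b))  [subst: {-} | 1 pending]
  -> decompose arrow: push (c -> a)~(a -> Bool), (b -> Bool)~(d -> b)
step 2: unify (c -> a) ~ (a -> Bool)  [subst: {-} | 2 pending]
  -> decompose arrow: push c~a, a~Bool
step 3: unify c ~ a  [subst: {-} | 3 pending]
  bind c := a
step 4: unify a ~ Bool  [subst: {c:=a} | 2 pending]
  bind a := Bool
step 5: unify (b -> Bool) ~ (d -> b)  [subst: {c:=a, a:=Bool} | 1 pending]
  -> decompose arrow: push b~d, Bool~b
step 6: unify b ~ d  [subst: {c:=a, a:=Bool} | 2 pending]
  bind b := d
step 7: unify Bool ~ d  [subst: {c:=a, a:=Bool, b:=d} | 1 pending]
  bind d := Bool
step 8: unify List List Bool ~ ((Bool -> Bool) -> List Bool)  [subst: {c:=a, a:=Bool, b:=d, d:=Bool} | 0 pending]
  clash: List List Bool vs ((Bool -> Bool) -> List Bool)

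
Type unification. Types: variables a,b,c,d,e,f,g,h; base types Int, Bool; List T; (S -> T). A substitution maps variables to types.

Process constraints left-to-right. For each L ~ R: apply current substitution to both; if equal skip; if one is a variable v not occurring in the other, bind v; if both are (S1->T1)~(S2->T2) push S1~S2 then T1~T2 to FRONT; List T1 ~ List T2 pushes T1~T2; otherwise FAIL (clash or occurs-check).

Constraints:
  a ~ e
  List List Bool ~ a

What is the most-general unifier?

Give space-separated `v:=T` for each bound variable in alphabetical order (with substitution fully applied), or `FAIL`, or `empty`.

step 1: unify a ~ e  [subst: {-} | 1 pending]
  bind a := e
step 2: unify List List Bool ~ e  [subst: {a:=e} | 0 pending]
  bind e := List List Bool

Answer: a:=List List Bool e:=List List Bool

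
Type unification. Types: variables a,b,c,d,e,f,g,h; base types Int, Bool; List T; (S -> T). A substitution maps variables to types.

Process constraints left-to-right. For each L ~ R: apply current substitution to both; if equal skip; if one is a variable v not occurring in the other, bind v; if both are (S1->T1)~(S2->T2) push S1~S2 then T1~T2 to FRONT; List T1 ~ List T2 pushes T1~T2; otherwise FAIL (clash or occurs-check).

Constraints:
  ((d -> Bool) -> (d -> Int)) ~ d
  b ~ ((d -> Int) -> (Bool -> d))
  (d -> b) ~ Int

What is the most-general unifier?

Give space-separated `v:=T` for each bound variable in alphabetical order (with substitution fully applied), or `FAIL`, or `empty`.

Answer: FAIL

Derivation:
step 1: unify ((d -> Bool) -> (d -> Int)) ~ d  [subst: {-} | 2 pending]
  occurs-check fail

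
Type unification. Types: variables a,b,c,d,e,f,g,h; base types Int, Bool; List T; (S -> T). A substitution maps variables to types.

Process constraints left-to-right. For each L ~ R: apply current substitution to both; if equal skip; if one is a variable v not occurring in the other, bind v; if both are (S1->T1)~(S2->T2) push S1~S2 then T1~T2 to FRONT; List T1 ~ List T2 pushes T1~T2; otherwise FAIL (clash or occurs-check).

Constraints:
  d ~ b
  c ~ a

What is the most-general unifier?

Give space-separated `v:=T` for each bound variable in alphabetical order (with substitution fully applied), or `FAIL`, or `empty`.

Answer: c:=a d:=b

Derivation:
step 1: unify d ~ b  [subst: {-} | 1 pending]
  bind d := b
step 2: unify c ~ a  [subst: {d:=b} | 0 pending]
  bind c := a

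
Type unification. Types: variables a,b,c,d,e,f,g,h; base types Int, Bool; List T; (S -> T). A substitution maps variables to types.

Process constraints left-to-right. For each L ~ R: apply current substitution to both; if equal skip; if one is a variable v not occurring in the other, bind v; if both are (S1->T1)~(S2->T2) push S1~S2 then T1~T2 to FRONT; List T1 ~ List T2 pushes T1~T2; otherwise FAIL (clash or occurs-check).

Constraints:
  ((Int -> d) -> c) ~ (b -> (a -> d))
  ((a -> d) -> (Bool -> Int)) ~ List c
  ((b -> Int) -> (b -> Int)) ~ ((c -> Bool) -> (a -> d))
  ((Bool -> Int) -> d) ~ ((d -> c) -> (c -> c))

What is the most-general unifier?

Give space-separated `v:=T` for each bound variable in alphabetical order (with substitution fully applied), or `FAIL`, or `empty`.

step 1: unify ((Int -> d) -> c) ~ (b -> (a -> d))  [subst: {-} | 3 pending]
  -> decompose arrow: push (Int -> d)~b, c~(a -> d)
step 2: unify (Int -> d) ~ b  [subst: {-} | 4 pending]
  bind b := (Int -> d)
step 3: unify c ~ (a -> d)  [subst: {b:=(Int -> d)} | 3 pending]
  bind c := (a -> d)
step 4: unify ((a -> d) -> (Bool -> Int)) ~ List (a -> d)  [subst: {b:=(Int -> d), c:=(a -> d)} | 2 pending]
  clash: ((a -> d) -> (Bool -> Int)) vs List (a -> d)

Answer: FAIL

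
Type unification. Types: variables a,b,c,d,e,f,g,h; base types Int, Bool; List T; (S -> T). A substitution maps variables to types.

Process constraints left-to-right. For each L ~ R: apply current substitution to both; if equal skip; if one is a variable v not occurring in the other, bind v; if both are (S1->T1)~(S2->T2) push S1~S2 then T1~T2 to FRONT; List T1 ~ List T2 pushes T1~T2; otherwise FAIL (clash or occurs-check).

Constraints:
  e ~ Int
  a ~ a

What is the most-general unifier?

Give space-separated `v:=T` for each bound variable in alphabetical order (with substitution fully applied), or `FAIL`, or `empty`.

Answer: e:=Int

Derivation:
step 1: unify e ~ Int  [subst: {-} | 1 pending]
  bind e := Int
step 2: unify a ~ a  [subst: {e:=Int} | 0 pending]
  -> identical, skip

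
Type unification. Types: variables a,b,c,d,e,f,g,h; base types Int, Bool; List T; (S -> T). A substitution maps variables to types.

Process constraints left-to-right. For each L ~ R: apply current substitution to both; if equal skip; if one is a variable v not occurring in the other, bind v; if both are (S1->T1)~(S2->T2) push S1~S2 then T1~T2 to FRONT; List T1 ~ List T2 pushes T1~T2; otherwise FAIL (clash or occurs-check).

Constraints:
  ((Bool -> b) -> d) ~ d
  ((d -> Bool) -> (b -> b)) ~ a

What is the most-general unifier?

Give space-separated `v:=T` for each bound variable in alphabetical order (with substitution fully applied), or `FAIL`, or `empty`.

step 1: unify ((Bool -> b) -> d) ~ d  [subst: {-} | 1 pending]
  occurs-check fail

Answer: FAIL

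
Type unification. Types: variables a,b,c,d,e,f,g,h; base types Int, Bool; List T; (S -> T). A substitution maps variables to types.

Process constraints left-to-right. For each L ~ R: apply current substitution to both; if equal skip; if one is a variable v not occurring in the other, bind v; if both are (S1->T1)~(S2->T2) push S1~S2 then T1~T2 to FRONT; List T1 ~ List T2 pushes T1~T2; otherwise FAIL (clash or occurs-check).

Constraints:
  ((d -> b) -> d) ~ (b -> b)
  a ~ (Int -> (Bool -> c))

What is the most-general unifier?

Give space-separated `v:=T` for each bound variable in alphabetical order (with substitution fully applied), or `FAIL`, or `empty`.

Answer: FAIL

Derivation:
step 1: unify ((d -> b) -> d) ~ (b -> b)  [subst: {-} | 1 pending]
  -> decompose arrow: push (d -> b)~b, d~b
step 2: unify (d -> b) ~ b  [subst: {-} | 2 pending]
  occurs-check fail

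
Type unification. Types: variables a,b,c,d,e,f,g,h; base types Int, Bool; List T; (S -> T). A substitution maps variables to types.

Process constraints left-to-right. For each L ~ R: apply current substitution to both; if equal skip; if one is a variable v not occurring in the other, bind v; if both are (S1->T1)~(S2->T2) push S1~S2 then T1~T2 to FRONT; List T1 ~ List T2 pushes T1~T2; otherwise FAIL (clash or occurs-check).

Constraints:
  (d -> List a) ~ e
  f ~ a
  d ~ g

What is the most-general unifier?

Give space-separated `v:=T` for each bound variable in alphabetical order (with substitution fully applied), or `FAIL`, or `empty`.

step 1: unify (d -> List a) ~ e  [subst: {-} | 2 pending]
  bind e := (d -> List a)
step 2: unify f ~ a  [subst: {e:=(d -> List a)} | 1 pending]
  bind f := a
step 3: unify d ~ g  [subst: {e:=(d -> List a), f:=a} | 0 pending]
  bind d := g

Answer: d:=g e:=(g -> List a) f:=a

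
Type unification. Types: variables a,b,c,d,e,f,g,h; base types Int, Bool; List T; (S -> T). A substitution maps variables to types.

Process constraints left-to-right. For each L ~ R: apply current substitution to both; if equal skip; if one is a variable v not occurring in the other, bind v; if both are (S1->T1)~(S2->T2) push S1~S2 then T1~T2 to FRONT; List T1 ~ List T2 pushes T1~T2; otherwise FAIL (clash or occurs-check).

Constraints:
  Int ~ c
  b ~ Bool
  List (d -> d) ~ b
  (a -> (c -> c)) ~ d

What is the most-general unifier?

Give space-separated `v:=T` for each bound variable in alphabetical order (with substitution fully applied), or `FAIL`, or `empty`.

step 1: unify Int ~ c  [subst: {-} | 3 pending]
  bind c := Int
step 2: unify b ~ Bool  [subst: {c:=Int} | 2 pending]
  bind b := Bool
step 3: unify List (d -> d) ~ Bool  [subst: {c:=Int, b:=Bool} | 1 pending]
  clash: List (d -> d) vs Bool

Answer: FAIL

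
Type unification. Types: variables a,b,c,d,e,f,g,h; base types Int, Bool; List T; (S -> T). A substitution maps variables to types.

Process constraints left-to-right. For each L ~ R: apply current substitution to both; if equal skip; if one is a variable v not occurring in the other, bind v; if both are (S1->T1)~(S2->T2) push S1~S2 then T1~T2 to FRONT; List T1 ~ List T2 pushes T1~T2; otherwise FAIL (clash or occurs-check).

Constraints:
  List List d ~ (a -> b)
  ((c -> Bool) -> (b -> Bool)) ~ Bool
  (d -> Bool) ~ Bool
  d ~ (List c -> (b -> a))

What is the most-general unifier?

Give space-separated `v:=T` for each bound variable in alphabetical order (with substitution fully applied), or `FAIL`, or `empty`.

Answer: FAIL

Derivation:
step 1: unify List List d ~ (a -> b)  [subst: {-} | 3 pending]
  clash: List List d vs (a -> b)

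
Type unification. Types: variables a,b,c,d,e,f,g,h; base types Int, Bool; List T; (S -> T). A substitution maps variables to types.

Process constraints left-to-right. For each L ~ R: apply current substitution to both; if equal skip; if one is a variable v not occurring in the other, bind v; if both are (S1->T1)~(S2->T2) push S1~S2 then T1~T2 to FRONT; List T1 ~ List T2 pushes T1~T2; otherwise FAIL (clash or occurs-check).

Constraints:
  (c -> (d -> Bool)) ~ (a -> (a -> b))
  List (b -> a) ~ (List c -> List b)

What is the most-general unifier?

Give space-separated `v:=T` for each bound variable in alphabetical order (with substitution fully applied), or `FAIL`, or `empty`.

step 1: unify (c -> (d -> Bool)) ~ (a -> (a -> b))  [subst: {-} | 1 pending]
  -> decompose arrow: push c~a, (d -> Bool)~(a -> b)
step 2: unify c ~ a  [subst: {-} | 2 pending]
  bind c := a
step 3: unify (d -> Bool) ~ (a -> b)  [subst: {c:=a} | 1 pending]
  -> decompose arrow: push d~a, Bool~b
step 4: unify d ~ a  [subst: {c:=a} | 2 pending]
  bind d := a
step 5: unify Bool ~ b  [subst: {c:=a, d:=a} | 1 pending]
  bind b := Bool
step 6: unify List (Bool -> a) ~ (List a -> List Bool)  [subst: {c:=a, d:=a, b:=Bool} | 0 pending]
  clash: List (Bool -> a) vs (List a -> List Bool)

Answer: FAIL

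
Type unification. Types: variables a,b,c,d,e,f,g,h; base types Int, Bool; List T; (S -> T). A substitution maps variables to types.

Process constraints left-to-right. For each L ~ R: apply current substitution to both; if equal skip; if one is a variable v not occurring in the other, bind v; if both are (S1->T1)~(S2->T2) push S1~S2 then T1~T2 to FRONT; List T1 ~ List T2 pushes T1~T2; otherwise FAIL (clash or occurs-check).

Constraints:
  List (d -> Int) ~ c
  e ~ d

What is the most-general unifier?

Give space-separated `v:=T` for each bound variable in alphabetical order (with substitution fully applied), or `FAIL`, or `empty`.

Answer: c:=List (d -> Int) e:=d

Derivation:
step 1: unify List (d -> Int) ~ c  [subst: {-} | 1 pending]
  bind c := List (d -> Int)
step 2: unify e ~ d  [subst: {c:=List (d -> Int)} | 0 pending]
  bind e := d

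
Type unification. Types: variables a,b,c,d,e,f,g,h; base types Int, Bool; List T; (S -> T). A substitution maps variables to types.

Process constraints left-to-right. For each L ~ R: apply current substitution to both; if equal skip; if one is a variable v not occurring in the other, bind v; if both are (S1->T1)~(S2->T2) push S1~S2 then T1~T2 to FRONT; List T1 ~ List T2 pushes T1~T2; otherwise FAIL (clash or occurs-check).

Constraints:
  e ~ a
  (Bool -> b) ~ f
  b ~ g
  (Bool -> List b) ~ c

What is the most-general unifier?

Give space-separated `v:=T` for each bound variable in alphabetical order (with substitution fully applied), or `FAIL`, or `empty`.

step 1: unify e ~ a  [subst: {-} | 3 pending]
  bind e := a
step 2: unify (Bool -> b) ~ f  [subst: {e:=a} | 2 pending]
  bind f := (Bool -> b)
step 3: unify b ~ g  [subst: {e:=a, f:=(Bool -> b)} | 1 pending]
  bind b := g
step 4: unify (Bool -> List g) ~ c  [subst: {e:=a, f:=(Bool -> b), b:=g} | 0 pending]
  bind c := (Bool -> List g)

Answer: b:=g c:=(Bool -> List g) e:=a f:=(Bool -> g)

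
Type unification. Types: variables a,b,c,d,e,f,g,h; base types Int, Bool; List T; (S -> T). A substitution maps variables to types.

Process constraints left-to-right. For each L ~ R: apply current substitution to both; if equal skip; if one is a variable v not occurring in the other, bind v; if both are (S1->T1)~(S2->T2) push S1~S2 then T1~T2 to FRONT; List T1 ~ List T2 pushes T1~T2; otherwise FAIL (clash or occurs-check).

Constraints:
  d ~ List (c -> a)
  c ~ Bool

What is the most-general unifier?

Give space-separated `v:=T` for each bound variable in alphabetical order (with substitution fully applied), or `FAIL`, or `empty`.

step 1: unify d ~ List (c -> a)  [subst: {-} | 1 pending]
  bind d := List (c -> a)
step 2: unify c ~ Bool  [subst: {d:=List (c -> a)} | 0 pending]
  bind c := Bool

Answer: c:=Bool d:=List (Bool -> a)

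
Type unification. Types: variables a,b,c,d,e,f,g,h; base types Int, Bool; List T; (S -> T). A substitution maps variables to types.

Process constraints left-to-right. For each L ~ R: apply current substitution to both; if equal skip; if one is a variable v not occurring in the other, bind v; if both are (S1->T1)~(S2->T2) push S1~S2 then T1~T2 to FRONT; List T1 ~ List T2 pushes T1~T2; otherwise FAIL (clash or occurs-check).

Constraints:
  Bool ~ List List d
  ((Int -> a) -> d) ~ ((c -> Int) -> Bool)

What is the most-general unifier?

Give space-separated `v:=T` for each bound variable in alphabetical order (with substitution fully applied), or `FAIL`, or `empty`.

step 1: unify Bool ~ List List d  [subst: {-} | 1 pending]
  clash: Bool vs List List d

Answer: FAIL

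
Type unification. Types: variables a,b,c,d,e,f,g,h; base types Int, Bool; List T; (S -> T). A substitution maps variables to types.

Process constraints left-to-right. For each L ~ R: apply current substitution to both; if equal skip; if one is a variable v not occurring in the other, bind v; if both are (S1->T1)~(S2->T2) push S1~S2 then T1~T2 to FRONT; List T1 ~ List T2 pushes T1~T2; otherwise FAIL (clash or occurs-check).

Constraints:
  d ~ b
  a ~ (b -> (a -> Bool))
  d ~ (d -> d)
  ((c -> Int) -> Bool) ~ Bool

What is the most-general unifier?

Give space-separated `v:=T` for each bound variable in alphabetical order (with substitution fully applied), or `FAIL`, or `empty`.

step 1: unify d ~ b  [subst: {-} | 3 pending]
  bind d := b
step 2: unify a ~ (b -> (a -> Bool))  [subst: {d:=b} | 2 pending]
  occurs-check fail: a in (b -> (a -> Bool))

Answer: FAIL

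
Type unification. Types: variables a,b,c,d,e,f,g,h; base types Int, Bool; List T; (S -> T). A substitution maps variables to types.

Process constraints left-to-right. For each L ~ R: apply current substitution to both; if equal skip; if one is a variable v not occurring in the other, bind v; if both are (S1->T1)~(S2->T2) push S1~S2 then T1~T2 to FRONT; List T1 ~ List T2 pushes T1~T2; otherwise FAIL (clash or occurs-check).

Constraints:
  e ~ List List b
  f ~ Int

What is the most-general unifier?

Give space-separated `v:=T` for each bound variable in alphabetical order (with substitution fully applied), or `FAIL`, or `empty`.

Answer: e:=List List b f:=Int

Derivation:
step 1: unify e ~ List List b  [subst: {-} | 1 pending]
  bind e := List List b
step 2: unify f ~ Int  [subst: {e:=List List b} | 0 pending]
  bind f := Int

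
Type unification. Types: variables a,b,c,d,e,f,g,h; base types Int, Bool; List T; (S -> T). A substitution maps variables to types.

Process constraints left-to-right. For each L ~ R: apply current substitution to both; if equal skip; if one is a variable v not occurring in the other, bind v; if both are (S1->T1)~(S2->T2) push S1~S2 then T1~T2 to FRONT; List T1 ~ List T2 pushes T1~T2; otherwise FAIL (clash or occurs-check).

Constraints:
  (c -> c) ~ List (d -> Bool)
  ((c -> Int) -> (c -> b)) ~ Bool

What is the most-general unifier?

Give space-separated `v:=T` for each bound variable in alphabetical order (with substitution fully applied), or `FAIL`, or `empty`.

step 1: unify (c -> c) ~ List (d -> Bool)  [subst: {-} | 1 pending]
  clash: (c -> c) vs List (d -> Bool)

Answer: FAIL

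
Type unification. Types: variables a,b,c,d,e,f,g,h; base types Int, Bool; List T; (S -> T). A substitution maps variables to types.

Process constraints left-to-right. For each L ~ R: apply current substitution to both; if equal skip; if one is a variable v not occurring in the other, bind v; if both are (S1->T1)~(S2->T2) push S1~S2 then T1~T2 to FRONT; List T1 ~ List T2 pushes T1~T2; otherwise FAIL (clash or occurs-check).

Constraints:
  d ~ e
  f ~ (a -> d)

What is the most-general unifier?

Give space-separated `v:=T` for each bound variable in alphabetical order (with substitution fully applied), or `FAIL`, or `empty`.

Answer: d:=e f:=(a -> e)

Derivation:
step 1: unify d ~ e  [subst: {-} | 1 pending]
  bind d := e
step 2: unify f ~ (a -> e)  [subst: {d:=e} | 0 pending]
  bind f := (a -> e)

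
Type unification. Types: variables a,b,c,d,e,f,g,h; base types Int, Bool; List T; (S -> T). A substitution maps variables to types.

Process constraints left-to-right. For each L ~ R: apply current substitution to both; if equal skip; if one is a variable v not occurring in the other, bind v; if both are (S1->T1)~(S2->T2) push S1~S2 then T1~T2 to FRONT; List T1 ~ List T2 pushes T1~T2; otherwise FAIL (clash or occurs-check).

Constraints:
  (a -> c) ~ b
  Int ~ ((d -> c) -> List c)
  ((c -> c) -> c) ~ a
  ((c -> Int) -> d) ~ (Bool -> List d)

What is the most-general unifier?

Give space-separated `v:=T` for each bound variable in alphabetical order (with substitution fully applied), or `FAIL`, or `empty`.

Answer: FAIL

Derivation:
step 1: unify (a -> c) ~ b  [subst: {-} | 3 pending]
  bind b := (a -> c)
step 2: unify Int ~ ((d -> c) -> List c)  [subst: {b:=(a -> c)} | 2 pending]
  clash: Int vs ((d -> c) -> List c)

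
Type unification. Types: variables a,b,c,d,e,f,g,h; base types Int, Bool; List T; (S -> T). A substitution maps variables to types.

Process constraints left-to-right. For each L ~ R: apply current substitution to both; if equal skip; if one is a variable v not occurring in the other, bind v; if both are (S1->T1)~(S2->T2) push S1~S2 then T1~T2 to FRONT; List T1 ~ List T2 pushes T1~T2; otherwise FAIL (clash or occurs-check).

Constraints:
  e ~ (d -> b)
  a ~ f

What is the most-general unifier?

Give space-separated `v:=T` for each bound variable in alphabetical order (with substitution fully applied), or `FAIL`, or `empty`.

step 1: unify e ~ (d -> b)  [subst: {-} | 1 pending]
  bind e := (d -> b)
step 2: unify a ~ f  [subst: {e:=(d -> b)} | 0 pending]
  bind a := f

Answer: a:=f e:=(d -> b)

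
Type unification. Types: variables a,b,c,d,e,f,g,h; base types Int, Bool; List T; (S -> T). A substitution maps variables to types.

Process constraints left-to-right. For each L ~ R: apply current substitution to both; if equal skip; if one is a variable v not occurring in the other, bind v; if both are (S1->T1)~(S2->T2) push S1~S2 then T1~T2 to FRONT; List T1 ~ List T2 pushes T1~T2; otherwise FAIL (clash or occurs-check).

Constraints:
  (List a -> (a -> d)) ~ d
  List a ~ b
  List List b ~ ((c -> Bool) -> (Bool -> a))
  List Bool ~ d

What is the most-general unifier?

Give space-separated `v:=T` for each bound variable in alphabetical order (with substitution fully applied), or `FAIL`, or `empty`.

Answer: FAIL

Derivation:
step 1: unify (List a -> (a -> d)) ~ d  [subst: {-} | 3 pending]
  occurs-check fail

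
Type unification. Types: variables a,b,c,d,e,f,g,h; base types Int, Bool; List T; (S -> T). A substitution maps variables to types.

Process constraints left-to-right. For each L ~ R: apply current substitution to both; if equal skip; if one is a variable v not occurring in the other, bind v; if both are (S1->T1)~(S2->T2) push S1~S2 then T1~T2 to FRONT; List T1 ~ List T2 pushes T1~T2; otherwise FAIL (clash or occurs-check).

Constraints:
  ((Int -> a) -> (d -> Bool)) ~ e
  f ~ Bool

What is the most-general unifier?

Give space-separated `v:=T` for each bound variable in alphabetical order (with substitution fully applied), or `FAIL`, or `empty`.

Answer: e:=((Int -> a) -> (d -> Bool)) f:=Bool

Derivation:
step 1: unify ((Int -> a) -> (d -> Bool)) ~ e  [subst: {-} | 1 pending]
  bind e := ((Int -> a) -> (d -> Bool))
step 2: unify f ~ Bool  [subst: {e:=((Int -> a) -> (d -> Bool))} | 0 pending]
  bind f := Bool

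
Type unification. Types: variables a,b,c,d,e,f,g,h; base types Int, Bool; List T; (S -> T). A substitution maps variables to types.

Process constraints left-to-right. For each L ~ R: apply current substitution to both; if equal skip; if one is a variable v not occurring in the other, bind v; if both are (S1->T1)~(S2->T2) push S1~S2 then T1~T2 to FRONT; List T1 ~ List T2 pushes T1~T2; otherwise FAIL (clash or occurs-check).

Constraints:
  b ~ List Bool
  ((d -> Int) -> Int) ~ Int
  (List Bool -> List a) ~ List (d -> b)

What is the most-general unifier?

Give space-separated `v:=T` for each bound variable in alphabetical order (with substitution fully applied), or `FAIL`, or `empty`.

step 1: unify b ~ List Bool  [subst: {-} | 2 pending]
  bind b := List Bool
step 2: unify ((d -> Int) -> Int) ~ Int  [subst: {b:=List Bool} | 1 pending]
  clash: ((d -> Int) -> Int) vs Int

Answer: FAIL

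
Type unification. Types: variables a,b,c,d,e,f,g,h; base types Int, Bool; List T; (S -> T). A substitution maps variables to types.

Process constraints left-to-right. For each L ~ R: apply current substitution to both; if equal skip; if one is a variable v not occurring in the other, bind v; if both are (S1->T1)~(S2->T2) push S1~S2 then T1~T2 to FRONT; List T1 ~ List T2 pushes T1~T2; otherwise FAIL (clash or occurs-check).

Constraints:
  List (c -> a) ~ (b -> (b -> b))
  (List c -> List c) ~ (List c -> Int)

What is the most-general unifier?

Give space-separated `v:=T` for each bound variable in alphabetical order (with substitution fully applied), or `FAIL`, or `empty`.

Answer: FAIL

Derivation:
step 1: unify List (c -> a) ~ (b -> (b -> b))  [subst: {-} | 1 pending]
  clash: List (c -> a) vs (b -> (b -> b))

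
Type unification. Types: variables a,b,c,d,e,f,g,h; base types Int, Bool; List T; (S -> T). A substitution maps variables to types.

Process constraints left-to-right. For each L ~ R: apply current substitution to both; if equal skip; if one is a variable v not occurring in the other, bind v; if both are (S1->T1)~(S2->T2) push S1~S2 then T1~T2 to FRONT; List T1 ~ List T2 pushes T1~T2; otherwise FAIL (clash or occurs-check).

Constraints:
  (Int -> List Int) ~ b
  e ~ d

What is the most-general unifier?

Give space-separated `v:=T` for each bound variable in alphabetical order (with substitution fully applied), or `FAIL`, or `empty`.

Answer: b:=(Int -> List Int) e:=d

Derivation:
step 1: unify (Int -> List Int) ~ b  [subst: {-} | 1 pending]
  bind b := (Int -> List Int)
step 2: unify e ~ d  [subst: {b:=(Int -> List Int)} | 0 pending]
  bind e := d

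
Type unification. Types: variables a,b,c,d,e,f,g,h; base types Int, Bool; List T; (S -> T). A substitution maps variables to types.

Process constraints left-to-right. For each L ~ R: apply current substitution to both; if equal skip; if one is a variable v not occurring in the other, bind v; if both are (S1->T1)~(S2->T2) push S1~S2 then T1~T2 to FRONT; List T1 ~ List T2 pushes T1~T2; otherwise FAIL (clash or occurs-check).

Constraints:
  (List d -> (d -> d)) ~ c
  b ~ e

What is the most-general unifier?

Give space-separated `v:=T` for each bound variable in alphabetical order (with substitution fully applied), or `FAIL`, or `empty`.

step 1: unify (List d -> (d -> d)) ~ c  [subst: {-} | 1 pending]
  bind c := (List d -> (d -> d))
step 2: unify b ~ e  [subst: {c:=(List d -> (d -> d))} | 0 pending]
  bind b := e

Answer: b:=e c:=(List d -> (d -> d))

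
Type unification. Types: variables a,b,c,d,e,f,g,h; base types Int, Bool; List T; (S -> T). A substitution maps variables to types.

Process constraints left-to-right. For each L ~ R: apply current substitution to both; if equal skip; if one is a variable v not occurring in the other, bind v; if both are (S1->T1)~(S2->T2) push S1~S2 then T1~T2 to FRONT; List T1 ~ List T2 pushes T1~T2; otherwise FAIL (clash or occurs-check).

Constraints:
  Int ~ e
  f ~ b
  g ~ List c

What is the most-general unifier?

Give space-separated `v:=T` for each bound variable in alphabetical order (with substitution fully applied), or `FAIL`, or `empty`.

step 1: unify Int ~ e  [subst: {-} | 2 pending]
  bind e := Int
step 2: unify f ~ b  [subst: {e:=Int} | 1 pending]
  bind f := b
step 3: unify g ~ List c  [subst: {e:=Int, f:=b} | 0 pending]
  bind g := List c

Answer: e:=Int f:=b g:=List c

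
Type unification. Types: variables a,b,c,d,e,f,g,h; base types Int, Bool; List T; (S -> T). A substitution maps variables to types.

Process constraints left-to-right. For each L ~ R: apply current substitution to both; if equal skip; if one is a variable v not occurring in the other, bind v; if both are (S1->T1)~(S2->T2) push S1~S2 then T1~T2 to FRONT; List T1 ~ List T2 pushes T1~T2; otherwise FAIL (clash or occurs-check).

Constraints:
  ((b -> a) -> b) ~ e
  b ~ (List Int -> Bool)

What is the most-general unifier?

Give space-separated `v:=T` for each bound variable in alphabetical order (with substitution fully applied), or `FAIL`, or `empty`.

Answer: b:=(List Int -> Bool) e:=(((List Int -> Bool) -> a) -> (List Int -> Bool))

Derivation:
step 1: unify ((b -> a) -> b) ~ e  [subst: {-} | 1 pending]
  bind e := ((b -> a) -> b)
step 2: unify b ~ (List Int -> Bool)  [subst: {e:=((b -> a) -> b)} | 0 pending]
  bind b := (List Int -> Bool)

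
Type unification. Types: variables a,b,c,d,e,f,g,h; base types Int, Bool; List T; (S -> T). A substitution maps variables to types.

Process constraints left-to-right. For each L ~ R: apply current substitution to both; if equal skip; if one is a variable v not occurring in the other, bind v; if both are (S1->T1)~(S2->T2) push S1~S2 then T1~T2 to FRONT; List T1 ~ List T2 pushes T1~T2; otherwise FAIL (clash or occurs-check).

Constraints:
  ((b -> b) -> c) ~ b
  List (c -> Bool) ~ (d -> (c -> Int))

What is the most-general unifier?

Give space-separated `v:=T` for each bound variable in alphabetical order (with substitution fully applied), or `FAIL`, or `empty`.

Answer: FAIL

Derivation:
step 1: unify ((b -> b) -> c) ~ b  [subst: {-} | 1 pending]
  occurs-check fail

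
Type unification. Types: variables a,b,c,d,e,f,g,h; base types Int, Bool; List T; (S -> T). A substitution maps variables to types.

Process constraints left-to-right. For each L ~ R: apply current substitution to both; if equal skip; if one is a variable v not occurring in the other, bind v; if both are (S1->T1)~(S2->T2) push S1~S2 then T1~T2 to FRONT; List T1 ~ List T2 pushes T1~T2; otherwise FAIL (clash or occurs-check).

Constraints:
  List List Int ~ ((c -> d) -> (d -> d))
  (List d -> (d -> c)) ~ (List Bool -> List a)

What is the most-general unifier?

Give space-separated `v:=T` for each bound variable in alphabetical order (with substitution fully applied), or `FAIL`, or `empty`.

step 1: unify List List Int ~ ((c -> d) -> (d -> d))  [subst: {-} | 1 pending]
  clash: List List Int vs ((c -> d) -> (d -> d))

Answer: FAIL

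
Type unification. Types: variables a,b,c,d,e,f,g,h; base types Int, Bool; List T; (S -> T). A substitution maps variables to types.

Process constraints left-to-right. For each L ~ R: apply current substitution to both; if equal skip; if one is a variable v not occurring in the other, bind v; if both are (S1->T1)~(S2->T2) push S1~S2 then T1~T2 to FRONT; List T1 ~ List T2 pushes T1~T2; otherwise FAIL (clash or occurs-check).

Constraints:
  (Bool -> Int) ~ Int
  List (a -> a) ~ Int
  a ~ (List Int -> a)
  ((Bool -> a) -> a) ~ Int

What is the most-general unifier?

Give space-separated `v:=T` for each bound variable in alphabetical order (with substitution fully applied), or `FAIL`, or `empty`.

step 1: unify (Bool -> Int) ~ Int  [subst: {-} | 3 pending]
  clash: (Bool -> Int) vs Int

Answer: FAIL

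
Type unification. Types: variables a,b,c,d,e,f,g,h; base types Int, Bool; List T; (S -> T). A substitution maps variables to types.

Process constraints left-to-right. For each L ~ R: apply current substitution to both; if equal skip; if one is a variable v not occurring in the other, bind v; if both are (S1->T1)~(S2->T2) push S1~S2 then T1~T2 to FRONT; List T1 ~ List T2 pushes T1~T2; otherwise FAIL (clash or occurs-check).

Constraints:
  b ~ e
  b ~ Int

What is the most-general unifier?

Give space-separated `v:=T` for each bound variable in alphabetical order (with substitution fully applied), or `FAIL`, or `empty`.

Answer: b:=Int e:=Int

Derivation:
step 1: unify b ~ e  [subst: {-} | 1 pending]
  bind b := e
step 2: unify e ~ Int  [subst: {b:=e} | 0 pending]
  bind e := Int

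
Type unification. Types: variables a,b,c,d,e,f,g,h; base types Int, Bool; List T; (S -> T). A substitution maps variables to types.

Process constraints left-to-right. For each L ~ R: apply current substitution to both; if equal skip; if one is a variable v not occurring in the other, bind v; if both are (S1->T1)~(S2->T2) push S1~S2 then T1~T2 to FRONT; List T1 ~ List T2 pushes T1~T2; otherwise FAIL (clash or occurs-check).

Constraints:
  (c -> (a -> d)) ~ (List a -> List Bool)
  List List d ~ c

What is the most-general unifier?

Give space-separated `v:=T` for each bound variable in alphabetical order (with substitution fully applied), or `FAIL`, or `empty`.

Answer: FAIL

Derivation:
step 1: unify (c -> (a -> d)) ~ (List a -> List Bool)  [subst: {-} | 1 pending]
  -> decompose arrow: push c~List a, (a -> d)~List Bool
step 2: unify c ~ List a  [subst: {-} | 2 pending]
  bind c := List a
step 3: unify (a -> d) ~ List Bool  [subst: {c:=List a} | 1 pending]
  clash: (a -> d) vs List Bool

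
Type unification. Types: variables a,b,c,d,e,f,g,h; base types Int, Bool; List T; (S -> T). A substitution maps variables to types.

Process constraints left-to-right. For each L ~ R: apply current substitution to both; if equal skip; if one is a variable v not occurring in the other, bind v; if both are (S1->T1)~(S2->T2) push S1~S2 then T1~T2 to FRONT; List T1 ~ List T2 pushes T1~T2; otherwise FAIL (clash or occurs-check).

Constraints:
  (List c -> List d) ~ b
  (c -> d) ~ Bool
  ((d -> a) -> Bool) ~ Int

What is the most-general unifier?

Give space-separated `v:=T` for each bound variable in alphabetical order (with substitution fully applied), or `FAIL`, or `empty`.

step 1: unify (List c -> List d) ~ b  [subst: {-} | 2 pending]
  bind b := (List c -> List d)
step 2: unify (c -> d) ~ Bool  [subst: {b:=(List c -> List d)} | 1 pending]
  clash: (c -> d) vs Bool

Answer: FAIL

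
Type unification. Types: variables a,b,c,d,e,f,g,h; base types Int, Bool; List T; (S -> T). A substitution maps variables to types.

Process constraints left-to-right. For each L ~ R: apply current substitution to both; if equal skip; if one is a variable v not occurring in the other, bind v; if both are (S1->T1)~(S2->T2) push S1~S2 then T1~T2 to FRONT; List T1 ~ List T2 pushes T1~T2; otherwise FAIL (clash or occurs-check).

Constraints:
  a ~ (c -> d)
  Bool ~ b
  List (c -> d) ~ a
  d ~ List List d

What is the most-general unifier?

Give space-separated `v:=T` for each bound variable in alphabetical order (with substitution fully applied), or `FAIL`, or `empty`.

step 1: unify a ~ (c -> d)  [subst: {-} | 3 pending]
  bind a := (c -> d)
step 2: unify Bool ~ b  [subst: {a:=(c -> d)} | 2 pending]
  bind b := Bool
step 3: unify List (c -> d) ~ (c -> d)  [subst: {a:=(c -> d), b:=Bool} | 1 pending]
  clash: List (c -> d) vs (c -> d)

Answer: FAIL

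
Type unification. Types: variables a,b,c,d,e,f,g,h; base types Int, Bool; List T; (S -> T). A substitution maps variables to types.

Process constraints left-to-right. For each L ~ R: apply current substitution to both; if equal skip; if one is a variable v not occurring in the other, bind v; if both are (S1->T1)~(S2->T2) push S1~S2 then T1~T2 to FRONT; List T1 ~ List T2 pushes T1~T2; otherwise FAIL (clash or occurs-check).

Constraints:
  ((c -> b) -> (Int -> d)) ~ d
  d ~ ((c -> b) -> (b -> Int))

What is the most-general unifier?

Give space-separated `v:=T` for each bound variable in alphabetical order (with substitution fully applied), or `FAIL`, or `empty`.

step 1: unify ((c -> b) -> (Int -> d)) ~ d  [subst: {-} | 1 pending]
  occurs-check fail

Answer: FAIL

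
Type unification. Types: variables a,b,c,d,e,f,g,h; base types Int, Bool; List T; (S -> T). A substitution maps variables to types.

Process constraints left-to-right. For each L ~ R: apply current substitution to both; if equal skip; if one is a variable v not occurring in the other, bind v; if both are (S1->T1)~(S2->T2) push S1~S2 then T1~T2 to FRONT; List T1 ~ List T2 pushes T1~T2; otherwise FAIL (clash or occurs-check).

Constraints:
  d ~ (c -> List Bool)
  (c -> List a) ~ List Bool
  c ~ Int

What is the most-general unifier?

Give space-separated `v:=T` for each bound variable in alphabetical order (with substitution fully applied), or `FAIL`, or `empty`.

Answer: FAIL

Derivation:
step 1: unify d ~ (c -> List Bool)  [subst: {-} | 2 pending]
  bind d := (c -> List Bool)
step 2: unify (c -> List a) ~ List Bool  [subst: {d:=(c -> List Bool)} | 1 pending]
  clash: (c -> List a) vs List Bool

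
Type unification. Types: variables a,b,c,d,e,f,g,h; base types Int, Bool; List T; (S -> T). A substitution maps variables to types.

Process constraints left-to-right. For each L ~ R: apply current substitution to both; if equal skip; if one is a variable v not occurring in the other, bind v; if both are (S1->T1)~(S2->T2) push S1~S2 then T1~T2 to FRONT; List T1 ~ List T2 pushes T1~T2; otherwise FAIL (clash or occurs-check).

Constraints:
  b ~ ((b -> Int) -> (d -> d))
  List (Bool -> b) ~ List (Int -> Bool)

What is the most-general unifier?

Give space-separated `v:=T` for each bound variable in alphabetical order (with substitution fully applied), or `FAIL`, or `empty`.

Answer: FAIL

Derivation:
step 1: unify b ~ ((b -> Int) -> (d -> d))  [subst: {-} | 1 pending]
  occurs-check fail: b in ((b -> Int) -> (d -> d))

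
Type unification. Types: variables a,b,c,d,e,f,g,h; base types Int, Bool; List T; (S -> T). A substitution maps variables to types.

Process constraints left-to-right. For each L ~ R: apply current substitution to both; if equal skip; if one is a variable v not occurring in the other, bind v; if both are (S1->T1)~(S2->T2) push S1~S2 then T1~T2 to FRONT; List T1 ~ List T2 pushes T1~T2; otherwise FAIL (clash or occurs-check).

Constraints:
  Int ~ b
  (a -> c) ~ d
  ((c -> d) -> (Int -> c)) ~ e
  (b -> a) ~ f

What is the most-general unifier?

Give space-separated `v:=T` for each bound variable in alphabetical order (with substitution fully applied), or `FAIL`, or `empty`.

Answer: b:=Int d:=(a -> c) e:=((c -> (a -> c)) -> (Int -> c)) f:=(Int -> a)

Derivation:
step 1: unify Int ~ b  [subst: {-} | 3 pending]
  bind b := Int
step 2: unify (a -> c) ~ d  [subst: {b:=Int} | 2 pending]
  bind d := (a -> c)
step 3: unify ((c -> (a -> c)) -> (Int -> c)) ~ e  [subst: {b:=Int, d:=(a -> c)} | 1 pending]
  bind e := ((c -> (a -> c)) -> (Int -> c))
step 4: unify (Int -> a) ~ f  [subst: {b:=Int, d:=(a -> c), e:=((c -> (a -> c)) -> (Int -> c))} | 0 pending]
  bind f := (Int -> a)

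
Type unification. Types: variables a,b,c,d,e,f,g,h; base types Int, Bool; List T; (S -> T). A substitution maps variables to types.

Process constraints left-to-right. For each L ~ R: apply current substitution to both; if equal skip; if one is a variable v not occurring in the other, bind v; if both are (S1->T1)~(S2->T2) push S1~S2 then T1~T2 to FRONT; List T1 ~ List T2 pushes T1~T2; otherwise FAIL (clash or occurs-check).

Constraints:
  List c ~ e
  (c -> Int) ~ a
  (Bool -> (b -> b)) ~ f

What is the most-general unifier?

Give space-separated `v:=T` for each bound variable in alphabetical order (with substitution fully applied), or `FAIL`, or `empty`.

step 1: unify List c ~ e  [subst: {-} | 2 pending]
  bind e := List c
step 2: unify (c -> Int) ~ a  [subst: {e:=List c} | 1 pending]
  bind a := (c -> Int)
step 3: unify (Bool -> (b -> b)) ~ f  [subst: {e:=List c, a:=(c -> Int)} | 0 pending]
  bind f := (Bool -> (b -> b))

Answer: a:=(c -> Int) e:=List c f:=(Bool -> (b -> b))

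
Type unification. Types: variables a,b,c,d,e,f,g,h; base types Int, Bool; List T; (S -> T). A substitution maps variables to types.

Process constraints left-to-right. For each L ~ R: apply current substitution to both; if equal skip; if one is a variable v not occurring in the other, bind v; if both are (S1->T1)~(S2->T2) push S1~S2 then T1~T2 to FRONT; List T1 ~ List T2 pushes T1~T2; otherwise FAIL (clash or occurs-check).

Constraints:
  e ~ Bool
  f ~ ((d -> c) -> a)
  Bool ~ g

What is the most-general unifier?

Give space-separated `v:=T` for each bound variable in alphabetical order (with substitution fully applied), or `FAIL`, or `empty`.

Answer: e:=Bool f:=((d -> c) -> a) g:=Bool

Derivation:
step 1: unify e ~ Bool  [subst: {-} | 2 pending]
  bind e := Bool
step 2: unify f ~ ((d -> c) -> a)  [subst: {e:=Bool} | 1 pending]
  bind f := ((d -> c) -> a)
step 3: unify Bool ~ g  [subst: {e:=Bool, f:=((d -> c) -> a)} | 0 pending]
  bind g := Bool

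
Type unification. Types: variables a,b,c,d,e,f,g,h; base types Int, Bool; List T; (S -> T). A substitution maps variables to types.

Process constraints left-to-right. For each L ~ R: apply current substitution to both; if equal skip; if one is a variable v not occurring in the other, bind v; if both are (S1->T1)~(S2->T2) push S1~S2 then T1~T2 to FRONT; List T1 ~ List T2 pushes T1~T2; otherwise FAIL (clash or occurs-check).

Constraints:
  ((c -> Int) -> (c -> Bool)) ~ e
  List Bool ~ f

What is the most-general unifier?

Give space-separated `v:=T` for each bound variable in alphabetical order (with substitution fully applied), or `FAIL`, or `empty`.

step 1: unify ((c -> Int) -> (c -> Bool)) ~ e  [subst: {-} | 1 pending]
  bind e := ((c -> Int) -> (c -> Bool))
step 2: unify List Bool ~ f  [subst: {e:=((c -> Int) -> (c -> Bool))} | 0 pending]
  bind f := List Bool

Answer: e:=((c -> Int) -> (c -> Bool)) f:=List Bool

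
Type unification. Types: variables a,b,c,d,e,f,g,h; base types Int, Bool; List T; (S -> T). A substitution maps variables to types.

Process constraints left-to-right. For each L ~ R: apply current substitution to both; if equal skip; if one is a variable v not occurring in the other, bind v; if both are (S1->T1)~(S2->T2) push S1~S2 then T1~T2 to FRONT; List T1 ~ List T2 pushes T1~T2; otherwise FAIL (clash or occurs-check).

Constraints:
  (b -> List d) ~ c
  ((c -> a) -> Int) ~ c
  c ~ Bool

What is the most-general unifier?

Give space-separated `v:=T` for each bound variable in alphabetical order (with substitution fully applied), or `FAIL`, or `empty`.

step 1: unify (b -> List d) ~ c  [subst: {-} | 2 pending]
  bind c := (b -> List d)
step 2: unify (((b -> List d) -> a) -> Int) ~ (b -> List d)  [subst: {c:=(b -> List d)} | 1 pending]
  -> decompose arrow: push ((b -> List d) -> a)~b, Int~List d
step 3: unify ((b -> List d) -> a) ~ b  [subst: {c:=(b -> List d)} | 2 pending]
  occurs-check fail

Answer: FAIL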